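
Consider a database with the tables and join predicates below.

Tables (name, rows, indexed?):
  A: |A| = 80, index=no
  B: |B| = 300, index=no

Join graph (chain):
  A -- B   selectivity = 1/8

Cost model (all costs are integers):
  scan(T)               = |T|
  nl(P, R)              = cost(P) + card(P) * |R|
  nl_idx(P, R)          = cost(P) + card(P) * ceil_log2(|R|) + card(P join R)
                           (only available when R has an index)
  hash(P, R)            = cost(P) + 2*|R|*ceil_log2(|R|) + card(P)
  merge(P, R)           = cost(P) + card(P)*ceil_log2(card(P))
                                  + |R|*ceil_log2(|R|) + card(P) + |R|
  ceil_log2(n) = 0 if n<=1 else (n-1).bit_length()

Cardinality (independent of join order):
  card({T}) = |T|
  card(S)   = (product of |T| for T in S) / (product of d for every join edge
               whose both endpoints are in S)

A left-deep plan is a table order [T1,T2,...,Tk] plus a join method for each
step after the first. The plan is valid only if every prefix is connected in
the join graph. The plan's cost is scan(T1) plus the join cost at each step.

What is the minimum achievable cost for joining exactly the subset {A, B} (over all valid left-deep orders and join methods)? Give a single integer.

Selinger DP over subsets of {A,B}:
  {A}: scan cost=80, card=80
  {B}: scan cost=300, card=300
  {AB}: card=3000; try (A,hash)→1720, (B,merge)→3720, (A,merge)→3940, (B,hash)→5560, (B,nl)→24080, (A,nl)→24300; best=1720 via (A,hash)

1720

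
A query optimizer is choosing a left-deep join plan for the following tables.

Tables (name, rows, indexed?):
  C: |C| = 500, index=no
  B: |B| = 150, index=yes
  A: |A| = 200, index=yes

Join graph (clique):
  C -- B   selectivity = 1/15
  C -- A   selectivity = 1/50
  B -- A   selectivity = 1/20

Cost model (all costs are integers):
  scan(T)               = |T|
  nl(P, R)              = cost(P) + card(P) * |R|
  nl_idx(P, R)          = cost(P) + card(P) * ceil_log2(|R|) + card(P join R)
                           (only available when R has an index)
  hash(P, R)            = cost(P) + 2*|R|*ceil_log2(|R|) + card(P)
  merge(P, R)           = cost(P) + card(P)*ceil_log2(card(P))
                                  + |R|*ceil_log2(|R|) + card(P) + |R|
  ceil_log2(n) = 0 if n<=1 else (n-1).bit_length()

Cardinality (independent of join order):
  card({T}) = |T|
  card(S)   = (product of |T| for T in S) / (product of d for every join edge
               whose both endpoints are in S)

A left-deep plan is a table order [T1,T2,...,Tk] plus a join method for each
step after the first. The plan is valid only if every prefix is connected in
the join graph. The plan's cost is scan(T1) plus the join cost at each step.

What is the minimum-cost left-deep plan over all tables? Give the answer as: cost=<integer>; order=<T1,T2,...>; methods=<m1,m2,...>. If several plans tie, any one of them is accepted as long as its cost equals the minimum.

Selinger DP (subsets sized 1..n):
  {C}: scan cost=500, card=500
  {B}: scan cost=150, card=150
  {A}: scan cost=200, card=200
  {BC}: card=5000; try (B,hash)→3400, (C,merge)→6500, (B,merge)→6850, (C,hash)→9300, (B,nl_idx)→9500, (C,nl)→75150 …(+1); best=3400 via (B,hash)
  {AC}: card=2000; try (A,hash)→4200, (A,nl_idx)→6500, (C,merge)→7000, (A,merge)→7300, (C,hash)→9400, (C,nl)→100200 …(+1); best=4200 via (A,hash)
  {AB}: card=1500; try (B,hash)→2800, (A,nl_idx)→2850, (B,nl_idx)→3300, (A,merge)→3300, (B,merge)→3350, (A,hash)→3500 …(+2); best=2800 via (B,hash)
  {ABC}: card=1000; try (B,hash)→8600, (A,hash)→11600, (C,hash)→13300, (B,nl_idx)→21200, (C,merge)→25800, (B,merge)→29550 …(+5); best=8600 via (B,hash)

cost=8600; order=C,A,B; methods=hash,hash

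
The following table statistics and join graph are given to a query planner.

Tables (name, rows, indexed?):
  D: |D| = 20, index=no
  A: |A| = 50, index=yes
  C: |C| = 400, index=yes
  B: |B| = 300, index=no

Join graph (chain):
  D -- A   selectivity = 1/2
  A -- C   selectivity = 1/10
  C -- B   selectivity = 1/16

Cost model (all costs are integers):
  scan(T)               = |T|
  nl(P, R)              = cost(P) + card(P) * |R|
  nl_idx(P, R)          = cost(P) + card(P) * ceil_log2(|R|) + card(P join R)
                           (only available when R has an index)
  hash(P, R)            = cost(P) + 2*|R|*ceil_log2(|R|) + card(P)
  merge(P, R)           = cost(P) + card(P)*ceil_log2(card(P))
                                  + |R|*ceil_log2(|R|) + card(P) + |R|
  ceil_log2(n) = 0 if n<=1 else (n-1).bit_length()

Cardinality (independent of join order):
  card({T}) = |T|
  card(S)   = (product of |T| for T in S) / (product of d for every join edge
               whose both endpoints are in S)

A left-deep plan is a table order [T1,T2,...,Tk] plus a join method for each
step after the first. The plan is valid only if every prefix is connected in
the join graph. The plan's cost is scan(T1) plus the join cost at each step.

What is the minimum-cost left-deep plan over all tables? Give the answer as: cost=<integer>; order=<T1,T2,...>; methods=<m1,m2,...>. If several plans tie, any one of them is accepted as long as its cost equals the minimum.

Selinger DP (subsets sized 1..n):
  {D}: scan cost=20, card=20
  {A}: scan cost=50, card=50
  {C}: scan cost=400, card=400
  {B}: scan cost=300, card=300
  {AD}: card=500; try (D,hash)→300, (A,merge)→490, (D,merge)→520, (A,hash)→640, (A,nl_idx)→640, (A,nl)→1020 …(+1); best=300 via (D,hash)
  {AC}: card=2000; try (A,hash)→1400, (C,nl_idx)→2500, (C,merge)→4400, (A,merge)→4750, (A,nl_idx)→4800, (C,hash)→7300 …(+2); best=1400 via (A,hash)
  {BC}: card=7500; try (B,hash)→6200, (C,merge)→7300, (B,merge)→7400, (C,hash)→7800, (C,nl_idx)→10500, (C,nl)→120300 …(+1); best=6200 via (B,hash)
  {ACD}: card=20000; try (D,hash)→3600, (C,hash)→8000, (C,merge)→9300, (C,nl_idx)→24800, (D,merge)→25520, (D,nl)→41400 …(+1); best=3600 via (D,hash)
  {ABC}: card=37500; try (B,hash)→8800, (A,hash)→14300, (B,merge)→28400, (A,nl_idx)→88700, (A,merge)→111550, (A,nl)→381200 …(+1); best=8800 via (B,hash)
  {ABCD}: card=375000; try (B,hash)→29000, (D,hash)→46500, (B,merge)→326600, (D,merge)→646420, (D,nl)→758800, (B,nl)→6003600; best=29000 via (B,hash)

cost=29000; order=C,A,D,B; methods=hash,hash,hash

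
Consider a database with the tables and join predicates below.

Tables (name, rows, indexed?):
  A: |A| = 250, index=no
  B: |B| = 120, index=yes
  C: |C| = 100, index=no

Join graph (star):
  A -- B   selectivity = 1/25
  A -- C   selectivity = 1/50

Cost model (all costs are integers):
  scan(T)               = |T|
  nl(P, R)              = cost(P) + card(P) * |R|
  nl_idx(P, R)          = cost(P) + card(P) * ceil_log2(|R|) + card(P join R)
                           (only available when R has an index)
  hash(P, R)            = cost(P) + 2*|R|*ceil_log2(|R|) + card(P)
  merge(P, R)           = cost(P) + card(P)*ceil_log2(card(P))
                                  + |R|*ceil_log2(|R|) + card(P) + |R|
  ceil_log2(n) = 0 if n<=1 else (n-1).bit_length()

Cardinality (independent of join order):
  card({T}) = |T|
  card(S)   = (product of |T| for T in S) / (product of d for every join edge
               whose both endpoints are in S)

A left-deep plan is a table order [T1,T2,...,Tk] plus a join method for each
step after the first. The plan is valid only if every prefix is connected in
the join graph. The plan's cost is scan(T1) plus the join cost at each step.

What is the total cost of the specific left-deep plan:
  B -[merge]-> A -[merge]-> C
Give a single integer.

step 1: scan B: cost=120, card=120
step 2: join A via merge
    card(P join A) = 120*250/(25) = 1200
    cost = 120 + 120*7 + 250*8 + 120 + 250 = 3330
step 3: join C via merge
    card(P join C) = 1200*100/(50) = 2400
    cost = 3330 + 1200*11 + 100*7 + 1200 + 100 = 18530

18530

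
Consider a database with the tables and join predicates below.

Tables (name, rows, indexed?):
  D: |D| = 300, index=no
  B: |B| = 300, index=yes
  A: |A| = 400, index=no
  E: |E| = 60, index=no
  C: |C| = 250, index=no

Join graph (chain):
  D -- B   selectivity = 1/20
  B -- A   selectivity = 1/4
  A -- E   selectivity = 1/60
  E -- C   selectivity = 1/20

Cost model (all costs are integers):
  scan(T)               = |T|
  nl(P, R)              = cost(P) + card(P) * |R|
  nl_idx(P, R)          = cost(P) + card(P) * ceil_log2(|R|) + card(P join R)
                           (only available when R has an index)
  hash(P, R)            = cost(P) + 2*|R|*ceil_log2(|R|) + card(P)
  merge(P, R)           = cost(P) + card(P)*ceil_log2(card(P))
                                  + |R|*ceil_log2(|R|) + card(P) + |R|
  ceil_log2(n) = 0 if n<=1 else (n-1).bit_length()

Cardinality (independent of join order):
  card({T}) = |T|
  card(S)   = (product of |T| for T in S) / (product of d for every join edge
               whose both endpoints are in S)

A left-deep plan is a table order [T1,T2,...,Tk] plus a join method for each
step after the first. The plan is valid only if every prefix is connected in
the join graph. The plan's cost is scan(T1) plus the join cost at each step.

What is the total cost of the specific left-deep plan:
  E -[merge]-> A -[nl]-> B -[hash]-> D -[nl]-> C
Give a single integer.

112659880

step 1: scan E: cost=60, card=60
step 2: join A via merge
    card(P join A) = 60*400/(60) = 400
    cost = 60 + 60*6 + 400*9 + 60 + 400 = 4480
step 3: join B via nl
    card(P join B) = 400*300/(4) = 30000
    cost = 4480 + 400*300 = 124480
step 4: join D via hash
    card(P join D) = 30000*300/(20) = 450000
    cost = 124480 + 2*300*9 + 30000 = 159880
step 5: join C via nl
    card(P join C) = 450000*250/(20) = 5625000
    cost = 159880 + 450000*250 = 112659880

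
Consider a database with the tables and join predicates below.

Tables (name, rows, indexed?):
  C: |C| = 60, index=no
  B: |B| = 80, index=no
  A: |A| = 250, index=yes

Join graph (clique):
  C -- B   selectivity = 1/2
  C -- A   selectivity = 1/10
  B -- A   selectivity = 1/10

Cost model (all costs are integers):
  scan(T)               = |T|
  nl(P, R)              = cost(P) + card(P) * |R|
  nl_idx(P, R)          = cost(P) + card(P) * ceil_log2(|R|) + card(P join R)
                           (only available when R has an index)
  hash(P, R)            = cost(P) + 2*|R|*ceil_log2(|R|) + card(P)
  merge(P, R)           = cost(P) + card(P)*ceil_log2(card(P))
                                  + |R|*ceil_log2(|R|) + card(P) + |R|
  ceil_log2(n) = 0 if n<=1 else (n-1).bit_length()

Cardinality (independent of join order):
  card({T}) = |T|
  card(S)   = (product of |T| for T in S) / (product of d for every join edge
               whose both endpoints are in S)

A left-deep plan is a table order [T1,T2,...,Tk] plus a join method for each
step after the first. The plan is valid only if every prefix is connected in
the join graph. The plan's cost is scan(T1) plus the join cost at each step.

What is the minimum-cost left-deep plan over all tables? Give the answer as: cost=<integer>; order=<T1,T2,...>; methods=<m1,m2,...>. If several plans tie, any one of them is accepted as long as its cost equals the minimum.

Selinger DP (subsets sized 1..n):
  {C}: scan cost=60, card=60
  {B}: scan cost=80, card=80
  {A}: scan cost=250, card=250
  {BC}: card=2400; try (C,hash)→880, (B,merge)→1120, (C,merge)→1140, (B,hash)→1240, (B,nl)→4860, (C,nl)→4880; best=880 via (C,hash)
  {AC}: card=1500; try (C,hash)→1220, (A,nl_idx)→2040, (A,merge)→2730, (C,merge)→2920, (A,hash)→4120, (A,nl)→15060 …(+1); best=1220 via (C,hash)
  {AB}: card=2000; try (B,hash)→1620, (A,nl_idx)→2720, (A,merge)→2970, (B,merge)→3140, (A,hash)→4160, (A,nl)→20080 …(+1); best=1620 via (B,hash)
  {ABC}: card=6000; try (B,hash)→3840, (C,hash)→4340, (A,hash)→7280, (B,merge)→19860, (C,merge)→26040, (A,nl_idx)→26080 …(+4); best=3840 via (B,hash)

cost=3840; order=A,C,B; methods=hash,hash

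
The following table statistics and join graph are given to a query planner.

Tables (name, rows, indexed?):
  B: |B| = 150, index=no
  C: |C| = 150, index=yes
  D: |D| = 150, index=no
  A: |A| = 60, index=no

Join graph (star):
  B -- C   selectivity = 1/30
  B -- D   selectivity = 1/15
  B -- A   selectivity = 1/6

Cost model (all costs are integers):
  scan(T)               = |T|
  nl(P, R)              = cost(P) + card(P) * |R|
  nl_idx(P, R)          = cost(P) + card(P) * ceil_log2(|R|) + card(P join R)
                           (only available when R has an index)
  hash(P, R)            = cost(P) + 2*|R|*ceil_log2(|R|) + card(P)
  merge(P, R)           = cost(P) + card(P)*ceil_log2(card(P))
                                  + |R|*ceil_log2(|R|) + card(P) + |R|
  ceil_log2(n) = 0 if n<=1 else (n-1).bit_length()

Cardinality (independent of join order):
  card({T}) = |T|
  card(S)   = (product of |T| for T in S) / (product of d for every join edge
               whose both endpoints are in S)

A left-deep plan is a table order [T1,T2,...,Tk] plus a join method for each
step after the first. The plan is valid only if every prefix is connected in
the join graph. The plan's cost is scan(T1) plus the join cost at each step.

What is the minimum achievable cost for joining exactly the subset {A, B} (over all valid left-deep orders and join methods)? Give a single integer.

1020

Selinger DP over subsets of {A,B}:
  {B}: scan cost=150, card=150
  {A}: scan cost=60, card=60
  {AB}: card=1500; try (A,hash)→1020, (B,merge)→1830, (A,merge)→1920, (B,hash)→2520, (B,nl)→9060, (A,nl)→9150; best=1020 via (A,hash)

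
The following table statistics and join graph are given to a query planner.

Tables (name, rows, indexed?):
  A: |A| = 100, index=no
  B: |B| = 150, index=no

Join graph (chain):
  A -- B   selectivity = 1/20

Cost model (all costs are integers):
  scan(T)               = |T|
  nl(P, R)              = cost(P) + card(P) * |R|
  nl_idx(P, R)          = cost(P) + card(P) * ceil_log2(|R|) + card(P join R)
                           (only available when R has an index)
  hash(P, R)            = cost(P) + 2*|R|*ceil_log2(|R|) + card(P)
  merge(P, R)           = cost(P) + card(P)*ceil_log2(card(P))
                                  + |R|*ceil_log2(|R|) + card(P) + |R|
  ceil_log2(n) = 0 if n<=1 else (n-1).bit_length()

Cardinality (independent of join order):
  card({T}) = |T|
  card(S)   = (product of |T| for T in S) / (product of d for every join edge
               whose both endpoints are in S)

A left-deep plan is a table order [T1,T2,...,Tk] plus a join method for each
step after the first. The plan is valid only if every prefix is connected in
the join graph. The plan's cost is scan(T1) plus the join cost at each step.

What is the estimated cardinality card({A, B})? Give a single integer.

750

Tables in S: A(100), B(150)
Edges inside S: A-B(d=20)
numerator = 100 * 150 = 15000
denominator = 20 = 20
card(S) = 15000 / 20 = 750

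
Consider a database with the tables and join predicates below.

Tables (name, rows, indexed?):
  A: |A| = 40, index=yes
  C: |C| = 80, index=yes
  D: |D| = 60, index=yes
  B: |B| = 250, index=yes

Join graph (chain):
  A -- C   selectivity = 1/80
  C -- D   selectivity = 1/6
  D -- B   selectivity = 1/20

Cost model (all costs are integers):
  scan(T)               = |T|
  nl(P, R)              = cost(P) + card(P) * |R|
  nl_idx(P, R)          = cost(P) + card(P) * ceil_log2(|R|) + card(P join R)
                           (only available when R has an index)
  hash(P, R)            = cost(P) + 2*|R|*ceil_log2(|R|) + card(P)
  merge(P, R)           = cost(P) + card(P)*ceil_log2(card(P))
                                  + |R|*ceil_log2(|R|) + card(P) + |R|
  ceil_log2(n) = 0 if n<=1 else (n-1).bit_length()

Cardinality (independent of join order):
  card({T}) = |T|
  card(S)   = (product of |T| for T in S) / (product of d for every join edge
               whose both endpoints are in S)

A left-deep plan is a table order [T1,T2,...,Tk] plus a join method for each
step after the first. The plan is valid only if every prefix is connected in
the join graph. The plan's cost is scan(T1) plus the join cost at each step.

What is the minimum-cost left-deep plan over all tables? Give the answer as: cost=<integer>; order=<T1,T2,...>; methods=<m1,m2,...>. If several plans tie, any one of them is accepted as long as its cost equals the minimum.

Selinger DP (subsets sized 1..n):
  {A}: scan cost=40, card=40
  {C}: scan cost=80, card=80
  {D}: scan cost=60, card=60
  {B}: scan cost=250, card=250
  {AC}: card=40; try (C,nl_idx)→360, (A,nl_idx)→600, (A,hash)→640, (C,merge)→960, (A,merge)→1000, (C,hash)→1200 …(+2); best=360 via (C,nl_idx)
  {CD}: card=800; try (D,hash)→880, (C,merge)→1120, (D,merge)→1140, (C,hash)→1240, (C,nl_idx)→1280, (D,nl_idx)→1360 …(+2); best=880 via (D,hash)
  {BD}: card=750; try (D,hash)→1220, (B,nl_idx)→1290, (D,nl_idx)→2500, (B,merge)→2730, (D,merge)→2920, (B,hash)→4120 …(+2); best=1220 via (D,hash)
  {ACD}: card=400; try (D,nl_idx)→1000, (D,merge)→1060, (D,hash)→1120, (A,hash)→2160, (D,nl)→2760, (A,nl_idx)→6080 …(+2); best=1000 via (D,nl_idx)
  {BCD}: card=10000; try (C,hash)→3090, (B,hash)→5680, (C,merge)→10110, (B,merge)→11930, (C,nl_idx)→16470, (B,nl_idx)→17280 …(+2); best=3090 via (C,hash)
  {ABCD}: card=5000; try (B,hash)→5400, (B,merge)→7250, (B,nl_idx)→9200, (A,hash)→13570, (A,nl_idx)→68090, (B,nl)→101000 …(+2); best=5400 via (B,hash)

cost=5400; order=A,C,D,B; methods=nl_idx,nl_idx,hash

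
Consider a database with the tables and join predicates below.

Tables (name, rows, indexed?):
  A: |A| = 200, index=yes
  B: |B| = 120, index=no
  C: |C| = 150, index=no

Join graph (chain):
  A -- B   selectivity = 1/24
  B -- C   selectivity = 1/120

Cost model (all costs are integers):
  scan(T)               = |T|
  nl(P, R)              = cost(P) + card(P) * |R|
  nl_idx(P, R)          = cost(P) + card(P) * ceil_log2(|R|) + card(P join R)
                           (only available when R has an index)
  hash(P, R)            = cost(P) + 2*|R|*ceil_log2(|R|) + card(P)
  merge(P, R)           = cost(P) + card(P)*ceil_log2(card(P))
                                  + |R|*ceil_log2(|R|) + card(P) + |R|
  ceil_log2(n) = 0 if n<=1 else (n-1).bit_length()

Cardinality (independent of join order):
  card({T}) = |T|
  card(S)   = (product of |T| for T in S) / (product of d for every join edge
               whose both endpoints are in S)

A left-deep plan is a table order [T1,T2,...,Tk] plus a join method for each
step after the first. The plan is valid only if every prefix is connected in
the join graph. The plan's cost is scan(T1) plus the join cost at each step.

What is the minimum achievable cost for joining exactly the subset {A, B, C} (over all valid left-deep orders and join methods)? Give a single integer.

4430

Selinger DP over subsets of {A,B,C}:
  {A}: scan cost=200, card=200
  {B}: scan cost=120, card=120
  {C}: scan cost=150, card=150
  {AB}: card=1000; try (B,hash)→2080, (A,nl_idx)→2080, (A,merge)→2880, (B,merge)→2960, (A,hash)→3440, (A,nl)→24120 …(+1); best=2080 via (B,hash)
  {BC}: card=150; try (B,hash)→1980, (C,merge)→2430, (B,merge)→2460, (C,hash)→2640, (C,nl)→18120, (B,nl)→18150; best=1980 via (B,hash)
  {ABC}: card=1250; try (A,nl_idx)→4430, (A,merge)→5130, (A,hash)→5330, (C,hash)→5480, (C,merge)→14430, (A,nl)→31980 …(+1); best=4430 via (A,nl_idx)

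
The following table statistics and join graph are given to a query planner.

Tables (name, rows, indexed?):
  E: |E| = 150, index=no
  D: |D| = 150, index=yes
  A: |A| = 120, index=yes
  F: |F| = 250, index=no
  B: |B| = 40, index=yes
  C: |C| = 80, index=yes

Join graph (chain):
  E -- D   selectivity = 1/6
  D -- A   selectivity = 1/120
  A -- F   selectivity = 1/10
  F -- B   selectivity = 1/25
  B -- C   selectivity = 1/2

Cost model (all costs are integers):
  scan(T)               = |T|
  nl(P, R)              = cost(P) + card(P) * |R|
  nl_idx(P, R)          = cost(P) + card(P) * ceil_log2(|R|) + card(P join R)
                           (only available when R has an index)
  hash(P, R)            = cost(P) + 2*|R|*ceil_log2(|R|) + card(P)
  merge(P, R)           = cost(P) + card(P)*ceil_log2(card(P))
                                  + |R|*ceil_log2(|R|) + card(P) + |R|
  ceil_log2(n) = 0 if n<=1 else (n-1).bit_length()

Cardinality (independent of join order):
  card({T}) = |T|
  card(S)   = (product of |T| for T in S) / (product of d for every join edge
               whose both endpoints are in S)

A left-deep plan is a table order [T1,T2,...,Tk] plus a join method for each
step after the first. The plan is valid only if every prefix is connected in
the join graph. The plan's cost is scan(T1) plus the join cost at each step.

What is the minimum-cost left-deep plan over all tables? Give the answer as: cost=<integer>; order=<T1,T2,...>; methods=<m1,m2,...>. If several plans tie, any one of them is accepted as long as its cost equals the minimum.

Selinger DP (subsets sized 1..n):
  {E}: scan cost=150, card=150
  {D}: scan cost=150, card=150
  {A}: scan cost=120, card=120
  {F}: scan cost=250, card=250
  {B}: scan cost=40, card=40
  {C}: scan cost=80, card=80
  {DE}: card=3750; try (E,hash)→2700, (D,hash)→2700, (E,merge)→2850, (D,merge)→2850, (D,nl_idx)→5100, (E,nl)→22650 …(+1); best=2700 via (E,hash)
  {AD}: card=150; try (D,nl_idx)→1230, (A,nl_idx)→1350, (A,hash)→1980, (D,merge)→2430, (A,merge)→2460, (D,hash)→2640 …(+2); best=1230 via (D,nl_idx)
  {AF}: card=3000; try (A,hash)→2180, (F,merge)→3330, (A,merge)→3460, (F,hash)→4240, (A,nl_idx)→5000, (F,nl)→30120 …(+1); best=2180 via (A,hash)
  {BF}: card=400; try (B,hash)→980, (B,nl_idx)→2150, (F,merge)→2570, (B,merge)→2780, (F,hash)→4080, (F,nl)→10040 …(+1); best=980 via (B,hash)
  {BC}: card=1600; try (B,hash)→640, (C,merge)→960, (B,merge)→1000, (C,hash)→1200, (C,nl_idx)→1920, (B,nl_idx)→2160 …(+2); best=640 via (B,hash)
  {ADE}: card=3750; try (E,hash)→3780, (E,merge)→3930, (A,hash)→8130, (E,nl)→23730, (A,nl_idx)→32700, (A,merge)→52410 …(+1); best=3780 via (E,hash)
  {ADF}: card=3750; try (F,merge)→4830, (F,hash)→5380, (D,hash)→7580, (D,nl_idx)→29930, (F,nl)→38730, (D,merge)→42530 …(+1); best=4830 via (F,merge)
  {ABF}: card=4800; try (A,hash)→3060, (B,hash)→5660, (A,merge)→5940, (A,nl_idx)→8580, (B,nl_idx)→24980, (B,merge)→41460 …(+2); best=3060 via (A,hash)
  {BCF}: card=16000; try (C,hash)→2500, (C,merge)→5620, (F,hash)→6240, (C,nl_idx)→19780, (F,merge)→22090, (C,nl)→32980 …(+1); best=2500 via (C,hash)
  {ADEF}: card=93750; try (E,hash)→10980, (F,hash)→11530, (F,merge)→54780, (E,merge)→54930, (E,nl)→567330, (F,nl)→941280; best=10980 via (E,hash)
  {ABDF}: card=6000; try (B,hash)→9060, (D,hash)→10260, (B,nl_idx)→33330, (D,nl_idx)→47460, (B,merge)→53860, (D,merge)→71610 …(+2); best=9060 via (B,hash)
  {ABCF}: card=192000; try (C,hash)→8980, (A,hash)→20180, (C,merge)→70900, (C,nl_idx)→228660, (A,merge)→243460, (A,nl_idx)→306500 …(+2); best=8980 via (C,hash)
  {ABDEF}: card=150000; try (E,hash)→17460, (E,merge)→94410, (B,hash)→105210, (B,nl_idx)→723480, (E,nl)→909060, (B,merge)→1698760 …(+1); best=17460 via (E,hash)
  {ABCDF}: card=240000; try (C,hash)→16180, (C,merge)→93700, (D,hash)→203380, (C,nl_idx)→291060, (C,nl)→489060, (D,nl_idx)→1784980 …(+2); best=16180 via (C,hash)
  {ABCDEF}: card=6000000; try (C,hash)→168580, (E,hash)→258580, (C,merge)→2868100, (E,merge)→4577530, (C,nl_idx)→7067460, (C,nl)→12017460 …(+1); best=168580 via (C,hash)

cost=168580; order=A,D,F,B,E,C; methods=nl_idx,merge,hash,hash,hash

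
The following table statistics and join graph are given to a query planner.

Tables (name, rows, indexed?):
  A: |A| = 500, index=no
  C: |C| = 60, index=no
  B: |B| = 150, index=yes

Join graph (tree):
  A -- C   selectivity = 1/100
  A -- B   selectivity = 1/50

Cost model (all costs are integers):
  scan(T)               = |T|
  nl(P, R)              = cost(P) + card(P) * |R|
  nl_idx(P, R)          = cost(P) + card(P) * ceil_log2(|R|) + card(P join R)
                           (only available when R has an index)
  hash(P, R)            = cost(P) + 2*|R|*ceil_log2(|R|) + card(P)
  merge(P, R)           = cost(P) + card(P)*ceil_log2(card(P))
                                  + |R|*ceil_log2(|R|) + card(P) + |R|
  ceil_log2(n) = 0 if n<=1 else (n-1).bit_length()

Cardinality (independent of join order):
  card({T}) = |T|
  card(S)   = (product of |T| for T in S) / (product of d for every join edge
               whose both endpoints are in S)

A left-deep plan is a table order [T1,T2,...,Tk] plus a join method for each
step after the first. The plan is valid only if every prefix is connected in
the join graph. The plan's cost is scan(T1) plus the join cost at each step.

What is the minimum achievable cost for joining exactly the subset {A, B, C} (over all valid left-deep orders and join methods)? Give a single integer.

Selinger DP over subsets of {A,B,C}:
  {A}: scan cost=500, card=500
  {C}: scan cost=60, card=60
  {B}: scan cost=150, card=150
  {AC}: card=300; try (C,hash)→1720, (A,merge)→5480, (C,merge)→5920, (A,hash)→9120, (A,nl)→30060, (C,nl)→30500; best=1720 via (C,hash)
  {AB}: card=1500; try (B,hash)→3400, (B,nl_idx)→6000, (A,merge)→6500, (B,merge)→6850, (A,hash)→9300, (A,nl)→75150 …(+1); best=3400 via (B,hash)
  {ABC}: card=900; try (B,hash)→4420, (B,nl_idx)→5020, (C,hash)→5620, (B,merge)→6070, (C,merge)→21820, (B,nl)→46720 …(+1); best=4420 via (B,hash)

4420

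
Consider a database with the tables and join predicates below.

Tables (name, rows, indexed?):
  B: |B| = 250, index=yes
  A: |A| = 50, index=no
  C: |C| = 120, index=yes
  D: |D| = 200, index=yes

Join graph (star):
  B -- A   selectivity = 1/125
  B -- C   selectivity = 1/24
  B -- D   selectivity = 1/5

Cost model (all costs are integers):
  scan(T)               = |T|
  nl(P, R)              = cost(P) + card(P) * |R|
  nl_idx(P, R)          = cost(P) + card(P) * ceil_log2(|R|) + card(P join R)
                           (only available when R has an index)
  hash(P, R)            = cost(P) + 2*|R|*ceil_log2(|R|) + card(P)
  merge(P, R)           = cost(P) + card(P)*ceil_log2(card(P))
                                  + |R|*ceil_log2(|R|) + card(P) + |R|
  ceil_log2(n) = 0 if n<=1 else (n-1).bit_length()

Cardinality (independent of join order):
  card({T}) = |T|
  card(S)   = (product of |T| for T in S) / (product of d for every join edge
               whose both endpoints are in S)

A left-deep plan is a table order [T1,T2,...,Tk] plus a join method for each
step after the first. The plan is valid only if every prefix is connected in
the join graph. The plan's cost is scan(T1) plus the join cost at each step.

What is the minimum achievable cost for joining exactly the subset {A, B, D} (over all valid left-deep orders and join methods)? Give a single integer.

3150

Selinger DP over subsets of {A,B,D}:
  {B}: scan cost=250, card=250
  {A}: scan cost=50, card=50
  {D}: scan cost=200, card=200
  {AB}: card=100; try (B,nl_idx)→550, (A,hash)→1100, (B,merge)→2650, (A,merge)→2850, (B,hash)→4100, (B,nl)→12550 …(+1); best=550 via (B,nl_idx)
  {BD}: card=10000; try (D,hash)→3700, (B,merge)→4250, (D,merge)→4300, (B,hash)→4400, (B,nl_idx)→11800, (D,nl_idx)→12250 …(+2); best=3700 via (D,hash)
  {ABD}: card=4000; try (D,merge)→3150, (D,hash)→3850, (D,nl_idx)→5350, (A,hash)→14300, (D,nl)→20550, (A,merge)→154050 …(+1); best=3150 via (D,merge)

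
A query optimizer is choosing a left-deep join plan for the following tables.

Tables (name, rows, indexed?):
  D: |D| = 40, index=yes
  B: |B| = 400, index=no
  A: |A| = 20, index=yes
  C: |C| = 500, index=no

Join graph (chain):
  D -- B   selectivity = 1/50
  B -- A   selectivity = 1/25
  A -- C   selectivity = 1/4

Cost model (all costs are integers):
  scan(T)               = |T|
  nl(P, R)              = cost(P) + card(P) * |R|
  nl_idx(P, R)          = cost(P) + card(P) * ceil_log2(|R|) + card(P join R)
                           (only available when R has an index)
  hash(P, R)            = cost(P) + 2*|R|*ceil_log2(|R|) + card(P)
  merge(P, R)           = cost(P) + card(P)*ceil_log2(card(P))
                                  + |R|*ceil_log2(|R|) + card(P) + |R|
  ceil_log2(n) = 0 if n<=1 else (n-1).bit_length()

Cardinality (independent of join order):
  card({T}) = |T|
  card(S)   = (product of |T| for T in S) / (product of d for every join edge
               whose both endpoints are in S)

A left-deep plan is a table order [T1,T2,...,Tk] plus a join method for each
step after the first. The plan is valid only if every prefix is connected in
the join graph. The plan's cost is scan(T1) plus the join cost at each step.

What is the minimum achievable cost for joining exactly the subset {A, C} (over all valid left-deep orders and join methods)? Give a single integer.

Selinger DP over subsets of {A,C}:
  {A}: scan cost=20, card=20
  {C}: scan cost=500, card=500
  {AC}: card=2500; try (A,hash)→1200, (C,merge)→5140, (A,nl_idx)→5500, (A,merge)→5620, (C,hash)→9040, (C,nl)→10020 …(+1); best=1200 via (A,hash)

1200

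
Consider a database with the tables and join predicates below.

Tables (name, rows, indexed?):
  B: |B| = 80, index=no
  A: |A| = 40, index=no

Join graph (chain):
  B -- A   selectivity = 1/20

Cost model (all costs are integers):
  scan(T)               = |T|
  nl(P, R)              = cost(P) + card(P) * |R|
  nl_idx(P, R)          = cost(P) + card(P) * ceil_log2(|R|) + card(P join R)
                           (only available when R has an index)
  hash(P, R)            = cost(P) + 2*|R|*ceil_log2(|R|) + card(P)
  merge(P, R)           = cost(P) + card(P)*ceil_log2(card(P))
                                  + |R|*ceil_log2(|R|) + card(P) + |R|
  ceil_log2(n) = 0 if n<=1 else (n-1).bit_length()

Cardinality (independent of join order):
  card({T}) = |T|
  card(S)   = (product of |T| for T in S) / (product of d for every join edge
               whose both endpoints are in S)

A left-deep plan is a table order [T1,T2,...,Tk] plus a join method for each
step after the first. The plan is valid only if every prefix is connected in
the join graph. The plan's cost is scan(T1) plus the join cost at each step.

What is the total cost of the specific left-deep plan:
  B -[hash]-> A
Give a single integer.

step 1: scan B: cost=80, card=80
step 2: join A via hash
    card(P join A) = 80*40/(20) = 160
    cost = 80 + 2*40*6 + 80 = 640

640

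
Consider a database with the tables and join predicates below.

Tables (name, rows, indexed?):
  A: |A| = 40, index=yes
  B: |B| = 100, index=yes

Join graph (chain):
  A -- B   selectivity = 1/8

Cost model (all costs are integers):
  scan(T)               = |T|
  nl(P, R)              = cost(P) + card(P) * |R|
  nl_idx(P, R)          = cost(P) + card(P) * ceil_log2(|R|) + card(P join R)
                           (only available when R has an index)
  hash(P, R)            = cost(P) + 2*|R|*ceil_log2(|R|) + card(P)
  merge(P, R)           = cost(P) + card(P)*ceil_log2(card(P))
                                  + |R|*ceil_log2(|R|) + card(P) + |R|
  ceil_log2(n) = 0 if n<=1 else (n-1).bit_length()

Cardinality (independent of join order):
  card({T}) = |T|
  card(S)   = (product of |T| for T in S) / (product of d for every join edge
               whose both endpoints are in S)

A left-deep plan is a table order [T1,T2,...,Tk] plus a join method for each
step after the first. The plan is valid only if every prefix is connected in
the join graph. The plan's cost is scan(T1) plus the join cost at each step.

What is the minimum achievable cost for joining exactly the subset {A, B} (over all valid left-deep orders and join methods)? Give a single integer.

Selinger DP over subsets of {A,B}:
  {A}: scan cost=40, card=40
  {B}: scan cost=100, card=100
  {AB}: card=500; try (A,hash)→680, (B,nl_idx)→820, (B,merge)→1120, (A,merge)→1180, (A,nl_idx)→1200, (B,hash)→1480 …(+2); best=680 via (A,hash)

680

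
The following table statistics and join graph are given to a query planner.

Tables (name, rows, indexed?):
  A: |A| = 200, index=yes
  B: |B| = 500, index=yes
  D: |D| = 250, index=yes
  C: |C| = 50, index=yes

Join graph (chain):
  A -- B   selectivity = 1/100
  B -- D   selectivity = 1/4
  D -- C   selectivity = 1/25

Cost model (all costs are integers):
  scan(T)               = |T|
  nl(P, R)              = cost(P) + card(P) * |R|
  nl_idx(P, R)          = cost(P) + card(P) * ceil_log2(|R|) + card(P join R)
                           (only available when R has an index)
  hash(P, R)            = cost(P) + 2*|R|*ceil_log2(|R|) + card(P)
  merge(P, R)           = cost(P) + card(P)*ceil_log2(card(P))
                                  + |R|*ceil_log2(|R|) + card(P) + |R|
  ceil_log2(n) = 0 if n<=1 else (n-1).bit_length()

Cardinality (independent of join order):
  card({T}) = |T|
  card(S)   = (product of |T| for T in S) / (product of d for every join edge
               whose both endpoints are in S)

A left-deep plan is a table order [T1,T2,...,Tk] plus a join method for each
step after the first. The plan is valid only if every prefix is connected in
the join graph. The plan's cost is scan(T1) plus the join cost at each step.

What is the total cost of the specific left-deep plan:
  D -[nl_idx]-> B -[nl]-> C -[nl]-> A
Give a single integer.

step 1: scan D: cost=250, card=250
step 2: join B via nl_idx
    card(P join B) = 250*500/(4) = 31250
    cost = 250 + 250*9 + 31250 = 33750
step 3: join C via nl
    card(P join C) = 31250*50/(25) = 62500
    cost = 33750 + 31250*50 = 1596250
step 4: join A via nl
    card(P join A) = 62500*200/(100) = 125000
    cost = 1596250 + 62500*200 = 14096250

14096250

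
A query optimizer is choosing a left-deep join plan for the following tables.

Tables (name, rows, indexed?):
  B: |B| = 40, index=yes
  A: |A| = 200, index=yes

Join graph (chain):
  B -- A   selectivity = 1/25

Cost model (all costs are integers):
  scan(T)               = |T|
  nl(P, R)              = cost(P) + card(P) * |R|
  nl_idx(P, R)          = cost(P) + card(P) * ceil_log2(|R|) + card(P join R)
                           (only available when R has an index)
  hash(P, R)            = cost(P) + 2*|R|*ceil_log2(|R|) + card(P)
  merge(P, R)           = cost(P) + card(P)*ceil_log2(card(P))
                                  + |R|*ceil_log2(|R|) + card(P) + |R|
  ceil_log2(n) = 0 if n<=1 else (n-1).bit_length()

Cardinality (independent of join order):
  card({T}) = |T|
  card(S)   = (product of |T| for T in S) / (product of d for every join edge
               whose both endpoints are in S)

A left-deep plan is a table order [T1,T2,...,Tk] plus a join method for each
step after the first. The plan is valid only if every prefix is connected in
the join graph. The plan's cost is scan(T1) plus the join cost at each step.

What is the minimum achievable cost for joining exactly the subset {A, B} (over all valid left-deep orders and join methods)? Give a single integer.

680

Selinger DP over subsets of {A,B}:
  {B}: scan cost=40, card=40
  {A}: scan cost=200, card=200
  {AB}: card=320; try (A,nl_idx)→680, (B,hash)→880, (B,nl_idx)→1720, (A,merge)→2120, (B,merge)→2280, (A,hash)→3280 …(+2); best=680 via (A,nl_idx)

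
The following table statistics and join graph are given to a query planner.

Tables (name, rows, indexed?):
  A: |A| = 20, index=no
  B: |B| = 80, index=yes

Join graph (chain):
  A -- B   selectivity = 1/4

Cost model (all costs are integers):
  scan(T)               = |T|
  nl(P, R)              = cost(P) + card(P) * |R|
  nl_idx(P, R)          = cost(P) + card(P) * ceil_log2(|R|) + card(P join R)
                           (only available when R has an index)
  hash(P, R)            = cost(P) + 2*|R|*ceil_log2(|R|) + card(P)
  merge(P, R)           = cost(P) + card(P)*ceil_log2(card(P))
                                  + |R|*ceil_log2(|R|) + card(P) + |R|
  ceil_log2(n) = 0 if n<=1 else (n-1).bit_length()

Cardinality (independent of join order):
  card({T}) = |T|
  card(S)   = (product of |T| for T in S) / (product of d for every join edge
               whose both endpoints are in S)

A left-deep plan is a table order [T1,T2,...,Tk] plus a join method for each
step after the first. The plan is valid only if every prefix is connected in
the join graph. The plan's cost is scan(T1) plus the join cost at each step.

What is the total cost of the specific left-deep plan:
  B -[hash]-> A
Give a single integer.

360

step 1: scan B: cost=80, card=80
step 2: join A via hash
    card(P join A) = 80*20/(4) = 400
    cost = 80 + 2*20*5 + 80 = 360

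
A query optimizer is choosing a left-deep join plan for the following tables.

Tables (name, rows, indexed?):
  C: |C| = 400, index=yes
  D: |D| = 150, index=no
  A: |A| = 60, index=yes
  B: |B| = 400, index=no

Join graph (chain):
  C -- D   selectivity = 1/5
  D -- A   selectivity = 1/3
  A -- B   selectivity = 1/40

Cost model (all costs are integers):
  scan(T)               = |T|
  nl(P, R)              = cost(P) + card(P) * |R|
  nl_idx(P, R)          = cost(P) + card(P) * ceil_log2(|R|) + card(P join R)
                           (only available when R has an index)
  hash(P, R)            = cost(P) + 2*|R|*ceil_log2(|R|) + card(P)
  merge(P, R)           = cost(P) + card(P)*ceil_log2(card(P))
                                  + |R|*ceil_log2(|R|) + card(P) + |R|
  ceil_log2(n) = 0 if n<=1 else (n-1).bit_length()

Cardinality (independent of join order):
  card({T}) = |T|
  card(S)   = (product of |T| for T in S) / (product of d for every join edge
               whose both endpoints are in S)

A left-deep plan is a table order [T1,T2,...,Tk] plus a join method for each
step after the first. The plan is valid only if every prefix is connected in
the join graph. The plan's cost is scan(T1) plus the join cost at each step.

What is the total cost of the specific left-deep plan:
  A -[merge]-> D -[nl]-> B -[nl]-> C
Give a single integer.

13201830

step 1: scan A: cost=60, card=60
step 2: join D via merge
    card(P join D) = 60*150/(3) = 3000
    cost = 60 + 60*6 + 150*8 + 60 + 150 = 1830
step 3: join B via nl
    card(P join B) = 3000*400/(40) = 30000
    cost = 1830 + 3000*400 = 1201830
step 4: join C via nl
    card(P join C) = 30000*400/(5) = 2400000
    cost = 1201830 + 30000*400 = 13201830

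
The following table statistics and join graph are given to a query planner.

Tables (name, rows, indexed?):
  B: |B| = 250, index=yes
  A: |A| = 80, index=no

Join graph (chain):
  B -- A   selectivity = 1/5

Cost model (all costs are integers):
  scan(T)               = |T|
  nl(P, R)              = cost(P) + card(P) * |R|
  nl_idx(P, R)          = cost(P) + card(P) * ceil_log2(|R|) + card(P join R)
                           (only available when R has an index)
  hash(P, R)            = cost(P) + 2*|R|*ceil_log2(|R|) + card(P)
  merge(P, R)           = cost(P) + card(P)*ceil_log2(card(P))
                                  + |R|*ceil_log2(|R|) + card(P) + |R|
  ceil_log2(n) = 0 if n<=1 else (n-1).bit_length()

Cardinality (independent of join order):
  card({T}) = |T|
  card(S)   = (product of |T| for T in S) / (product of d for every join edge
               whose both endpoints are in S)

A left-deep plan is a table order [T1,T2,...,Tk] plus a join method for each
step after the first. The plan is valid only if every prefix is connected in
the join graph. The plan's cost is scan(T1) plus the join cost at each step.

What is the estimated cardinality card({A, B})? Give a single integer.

4000

Tables in S: A(80), B(250)
Edges inside S: B-A(d=5)
numerator = 80 * 250 = 20000
denominator = 5 = 5
card(S) = 20000 / 5 = 4000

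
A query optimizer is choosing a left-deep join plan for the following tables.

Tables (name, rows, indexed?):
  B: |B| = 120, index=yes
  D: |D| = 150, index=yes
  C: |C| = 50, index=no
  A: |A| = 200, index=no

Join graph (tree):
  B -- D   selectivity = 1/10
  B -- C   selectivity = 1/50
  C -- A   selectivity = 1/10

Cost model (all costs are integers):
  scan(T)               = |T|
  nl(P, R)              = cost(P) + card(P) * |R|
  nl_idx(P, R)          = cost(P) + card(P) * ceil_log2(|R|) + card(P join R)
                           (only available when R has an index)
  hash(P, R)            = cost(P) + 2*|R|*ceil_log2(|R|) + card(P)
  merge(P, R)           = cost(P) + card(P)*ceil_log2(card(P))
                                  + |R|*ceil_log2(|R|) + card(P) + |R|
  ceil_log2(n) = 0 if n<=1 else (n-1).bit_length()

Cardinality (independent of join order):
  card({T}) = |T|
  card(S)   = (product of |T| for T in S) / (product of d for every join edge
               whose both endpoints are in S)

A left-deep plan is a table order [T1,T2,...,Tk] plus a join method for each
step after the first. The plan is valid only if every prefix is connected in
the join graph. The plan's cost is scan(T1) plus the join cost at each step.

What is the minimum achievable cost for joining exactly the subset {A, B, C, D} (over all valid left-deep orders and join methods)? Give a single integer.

7830

Selinger DP over subsets of {A,B,C,D}:
  {B}: scan cost=120, card=120
  {D}: scan cost=150, card=150
  {C}: scan cost=50, card=50
  {A}: scan cost=200, card=200
  {BD}: card=1800; try (B,hash)→1980, (D,merge)→2430, (B,merge)→2460, (D,hash)→2640, (D,nl_idx)→2880, (B,nl_idx)→3000 …(+2); best=1980 via (B,hash)
  {BC}: card=120; try (B,nl_idx)→520, (C,hash)→840, (B,merge)→1360, (C,merge)→1430, (B,hash)→1780, (B,nl)→6050 …(+1); best=520 via (B,nl_idx)
  {AC}: card=1000; try (C,hash)→1000, (A,merge)→2200, (C,merge)→2350, (A,hash)→3300, (A,nl)→10050, (C,nl)→10200; best=1000 via (C,hash)
  {BCD}: card=1800; try (D,merge)→2830, (D,hash)→3040, (D,nl_idx)→3280, (C,hash)→4380, (D,nl)→18520, (C,merge)→23930 …(+1); best=2830 via (D,merge)
  {ABC}: card=2400; try (A,merge)→3280, (B,hash)→3680, (A,hash)→3840, (B,nl_idx)→10400, (B,merge)→12960, (A,nl)→24520 …(+1); best=3280 via (A,merge)
  {ABCD}: card=36000; try (A,hash)→7830, (D,hash)→8080, (A,merge)→26230, (D,merge)→35830, (D,nl_idx)→58480, (A,nl)→362830 …(+1); best=7830 via (A,hash)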